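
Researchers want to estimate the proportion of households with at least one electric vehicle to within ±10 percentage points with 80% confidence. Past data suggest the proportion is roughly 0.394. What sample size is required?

40

For a proportion with margin E = 0.1 at 80% confidence, z = 1.282.
n = p̂(1−p̂)(z/E)² = 0.394 × 0.606 × (1.282/0.1)² = 39.24
Round up: n = 40.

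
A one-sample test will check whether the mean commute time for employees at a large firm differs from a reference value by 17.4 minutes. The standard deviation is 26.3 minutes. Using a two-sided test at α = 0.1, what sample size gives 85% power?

For a one-sample z-test, n = ((z_{α/2} + z_β)·σ/δ)².
z_{α/2} = 1.645 (two-sided α = 0.1); z_β = 1.036 (power 85% → β = 0.15).
n = (2.681 × 26.3 / 17.4)² = 16.42
Round up: n = 17.

17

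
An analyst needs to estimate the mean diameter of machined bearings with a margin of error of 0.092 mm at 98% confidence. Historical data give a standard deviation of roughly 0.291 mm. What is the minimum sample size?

For a mean, the margin of error is E = z·σ/√n, so n = (zσ/E)².
At 98% confidence, z = 2.326.
n = (2.326 × 0.291 / 0.092)² = 54.13
Round up: n = 55.

n = 55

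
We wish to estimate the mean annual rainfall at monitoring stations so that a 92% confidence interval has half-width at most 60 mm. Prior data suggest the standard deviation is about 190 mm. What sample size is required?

For a mean, the margin of error is E = z·σ/√n, so n = (zσ/E)².
At 92% confidence, z = 1.751.
n = (1.751 × 190 / 60)² = 30.75
Round up: n = 31.

31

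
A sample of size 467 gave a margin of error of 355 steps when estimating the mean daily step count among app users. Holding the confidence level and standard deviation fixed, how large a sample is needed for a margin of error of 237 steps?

1048

Margin of error scales as 1/√n, so n₂ = n₁·(E₁/E₂)².
n₂ = 467 × (355/237)² = 467 × 2.244 = 1047.95
Round up: n₂ = 1048.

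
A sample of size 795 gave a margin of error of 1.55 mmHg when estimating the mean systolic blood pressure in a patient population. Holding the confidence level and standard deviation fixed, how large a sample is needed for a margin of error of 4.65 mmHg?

Margin of error scales as 1/√n, so n₂ = n₁·(E₁/E₂)².
n₂ = 795 × (1.55/4.65)² = 795 × 0.1111 = 88.32
Round up: n₂ = 89.

n = 89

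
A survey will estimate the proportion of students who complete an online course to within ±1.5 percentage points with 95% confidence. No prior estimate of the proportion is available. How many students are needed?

For a proportion with margin E = 0.015 at 95% confidence, z = 1.960.
With no prior estimate, use p = 0.5, which maximizes p(1−p) at 0.25.
n = 0.25 × (z/E)² = 0.25 × (1.960/0.015)² = 4268.44
Round up: n = 4269.

4269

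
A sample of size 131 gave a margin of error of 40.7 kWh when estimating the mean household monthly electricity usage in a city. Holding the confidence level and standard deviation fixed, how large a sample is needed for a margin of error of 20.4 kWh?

Margin of error scales as 1/√n, so n₂ = n₁·(E₁/E₂)².
n₂ = 131 × (40.7/20.4)² = 131 × 3.98 = 521.38
Round up: n₂ = 522.

522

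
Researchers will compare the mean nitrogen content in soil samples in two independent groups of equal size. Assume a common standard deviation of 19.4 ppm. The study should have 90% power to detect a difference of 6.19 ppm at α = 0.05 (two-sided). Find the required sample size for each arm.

207 per group

For two equal groups, n per group = 2·((z_{α/2} + z_β)·σ/δ)².
z_{α/2} = 1.960; z_β = 1.282 (power 90%).
n = 2 × (3.242 × 19.4 / 6.19)² = 2 × 103.24 = 206.48
Round up: n = 207 per group.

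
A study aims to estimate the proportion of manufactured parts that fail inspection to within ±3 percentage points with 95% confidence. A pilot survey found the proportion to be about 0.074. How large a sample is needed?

n = 293

For a proportion with margin E = 0.03 at 95% confidence, z = 1.960.
n = p̂(1−p̂)(z/E)² = 0.074 × 0.926 × (1.960/0.03)² = 292.49
Round up: n = 293.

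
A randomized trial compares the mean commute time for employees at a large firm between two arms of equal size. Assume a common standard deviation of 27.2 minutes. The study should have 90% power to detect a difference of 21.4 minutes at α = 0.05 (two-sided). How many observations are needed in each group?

For two equal groups, n per group = 2·((z_{α/2} + z_β)·σ/δ)².
z_{α/2} = 1.960; z_β = 1.282 (power 90%).
n = 2 × (3.242 × 27.2 / 21.4)² = 2 × 16.98 = 33.96
Round up: n = 34 per group.

34 per group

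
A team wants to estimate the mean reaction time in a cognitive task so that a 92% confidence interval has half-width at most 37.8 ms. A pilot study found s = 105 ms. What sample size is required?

For a mean, the margin of error is E = z·σ/√n, so n = (zσ/E)².
At 92% confidence, z = 1.751.
n = (1.751 × 105 / 37.8)² = 23.66
Round up: n = 24.

n = 24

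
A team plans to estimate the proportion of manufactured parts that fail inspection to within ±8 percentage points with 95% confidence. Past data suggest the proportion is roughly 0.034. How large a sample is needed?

For a proportion with margin E = 0.08 at 95% confidence, z = 1.960.
n = p̂(1−p̂)(z/E)² = 0.034 × 0.966 × (1.960/0.08)² = 19.71
Round up: n = 20.

20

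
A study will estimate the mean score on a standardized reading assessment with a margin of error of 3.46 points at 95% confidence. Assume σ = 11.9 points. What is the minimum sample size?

46

For a mean, the margin of error is E = z·σ/√n, so n = (zσ/E)².
At 95% confidence, z = 1.960.
n = (1.960 × 11.9 / 3.46)² = 45.44
Round up: n = 46.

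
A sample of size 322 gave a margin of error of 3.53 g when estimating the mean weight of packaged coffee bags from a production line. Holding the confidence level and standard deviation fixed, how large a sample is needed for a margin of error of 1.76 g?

Margin of error scales as 1/√n, so n₂ = n₁·(E₁/E₂)².
n₂ = 322 × (3.53/1.76)² = 322 × 4.023 = 1295.41
Round up: n₂ = 1296.

1296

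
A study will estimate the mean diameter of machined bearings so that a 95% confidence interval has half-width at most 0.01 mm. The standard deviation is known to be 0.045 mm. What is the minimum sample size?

78

For a mean, the margin of error is E = z·σ/√n, so n = (zσ/E)².
At 95% confidence, z = 1.960.
n = (1.960 × 0.045 / 0.01)² = 77.79
Round up: n = 78.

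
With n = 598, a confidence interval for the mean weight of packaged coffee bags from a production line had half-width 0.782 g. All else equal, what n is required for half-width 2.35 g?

67

Margin of error scales as 1/√n, so n₂ = n₁·(E₁/E₂)².
n₂ = 598 × (0.782/2.35)² = 598 × 0.1107 = 66.20
Round up: n₂ = 67.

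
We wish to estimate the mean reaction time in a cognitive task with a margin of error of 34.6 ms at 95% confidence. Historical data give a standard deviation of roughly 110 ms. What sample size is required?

For a mean, the margin of error is E = z·σ/√n, so n = (zσ/E)².
At 95% confidence, z = 1.960.
n = (1.960 × 110 / 34.6)² = 38.83
Round up: n = 39.

n = 39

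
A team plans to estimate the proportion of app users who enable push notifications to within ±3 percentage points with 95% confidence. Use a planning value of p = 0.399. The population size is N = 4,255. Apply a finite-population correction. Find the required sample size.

For a proportion with margin E = 0.03 at 95% confidence, z = 1.960.
n = p̂(1−p̂)(z/E)² = 0.399 × 0.601 × (1.960/0.03)² = 1023.57 — call this n₀.
Finite-population correction with N = 4,255: n = n₀ / (1 + (n₀−1)/N) = 1023.57 / 1.24 = 825.46
Round up: n = 826.

826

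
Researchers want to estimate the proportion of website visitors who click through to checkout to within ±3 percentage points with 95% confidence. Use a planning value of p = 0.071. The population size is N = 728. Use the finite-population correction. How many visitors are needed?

For a proportion with margin E = 0.03 at 95% confidence, z = 1.960.
n = p̂(1−p̂)(z/E)² = 0.071 × 0.929 × (1.960/0.03)² = 281.54 — call this n₀.
Finite-population correction with N = 728: n = n₀ / (1 + (n₀−1)/N) = 281.54 / 1.385 = 203.28
Round up: n = 204.

204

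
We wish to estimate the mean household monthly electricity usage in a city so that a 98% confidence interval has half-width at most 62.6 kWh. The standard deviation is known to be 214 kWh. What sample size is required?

For a mean, the margin of error is E = z·σ/√n, so n = (zσ/E)².
At 98% confidence, z = 2.326.
n = (2.326 × 214 / 62.6)² = 63.23
Round up: n = 64.

64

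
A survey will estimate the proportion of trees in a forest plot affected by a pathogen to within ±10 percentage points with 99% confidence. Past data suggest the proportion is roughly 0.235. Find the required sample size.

For a proportion with margin E = 0.1 at 99% confidence, z = 2.576.
n = p̂(1−p̂)(z/E)² = 0.235 × 0.765 × (2.576/0.1)² = 119.29
Round up: n = 120.

120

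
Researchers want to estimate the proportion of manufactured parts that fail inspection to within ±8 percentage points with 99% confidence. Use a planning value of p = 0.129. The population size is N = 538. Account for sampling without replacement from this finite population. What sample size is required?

For a proportion with margin E = 0.08 at 99% confidence, z = 2.576.
n = p̂(1−p̂)(z/E)² = 0.129 × 0.871 × (2.576/0.08)² = 116.50 — call this n₀.
Finite-population correction with N = 538: n = n₀ / (1 + (n₀−1)/N) = 116.50 / 1.215 = 95.88
Round up: n = 96.

96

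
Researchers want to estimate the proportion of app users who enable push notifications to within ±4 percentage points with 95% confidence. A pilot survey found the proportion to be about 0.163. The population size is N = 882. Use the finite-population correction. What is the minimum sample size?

240

For a proportion with margin E = 0.04 at 95% confidence, z = 1.960.
n = p̂(1−p̂)(z/E)² = 0.163 × 0.837 × (1.960/0.04)² = 327.57 — call this n₀.
Finite-population correction with N = 882: n = n₀ / (1 + (n₀−1)/N) = 327.57 / 1.37 = 239.10
Round up: n = 240.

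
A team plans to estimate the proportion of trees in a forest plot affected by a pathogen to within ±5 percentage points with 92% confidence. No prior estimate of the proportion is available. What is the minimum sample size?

307

For a proportion with margin E = 0.05 at 92% confidence, z = 1.751.
With no prior estimate, use p = 0.5, which maximizes p(1−p) at 0.25.
n = 0.25 × (z/E)² = 0.25 × (1.751/0.05)² = 306.60
Round up: n = 307.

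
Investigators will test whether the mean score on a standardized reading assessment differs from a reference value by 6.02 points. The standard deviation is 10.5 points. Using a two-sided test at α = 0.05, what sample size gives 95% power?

For a one-sample z-test, n = ((z_{α/2} + z_β)·σ/δ)².
z_{α/2} = 1.960 (two-sided α = 0.05); z_β = 1.645 (power 95% → β = 0.05).
n = (3.605 × 10.5 / 6.02)² = 39.54
Round up: n = 40.

n = 40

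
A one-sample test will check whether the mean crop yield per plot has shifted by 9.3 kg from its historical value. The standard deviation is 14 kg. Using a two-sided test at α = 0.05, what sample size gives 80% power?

n = 18

For a one-sample z-test, n = ((z_{α/2} + z_β)·σ/δ)².
z_{α/2} = 1.960 (two-sided α = 0.05); z_β = 0.842 (power 80% → β = 0.2).
n = (2.802 × 14 / 9.3)² = 17.79
Round up: n = 18.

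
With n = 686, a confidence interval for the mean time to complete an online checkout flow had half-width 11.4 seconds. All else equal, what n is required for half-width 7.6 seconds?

Margin of error scales as 1/√n, so n₂ = n₁·(E₁/E₂)².
n₂ = 686 × (11.4/7.6)² = 686 × 2.25 = 1543.50
Round up: n₂ = 1544.

n = 1544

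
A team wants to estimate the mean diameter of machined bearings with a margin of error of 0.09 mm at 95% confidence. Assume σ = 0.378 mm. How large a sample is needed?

For a mean, the margin of error is E = z·σ/√n, so n = (zσ/E)².
At 95% confidence, z = 1.960.
n = (1.960 × 0.378 / 0.09)² = 67.77
Round up: n = 68.

68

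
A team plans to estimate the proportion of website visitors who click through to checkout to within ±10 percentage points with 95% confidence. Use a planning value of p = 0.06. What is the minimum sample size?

n = 22

For a proportion with margin E = 0.1 at 95% confidence, z = 1.960.
n = p̂(1−p̂)(z/E)² = 0.06 × 0.94 × (1.960/0.1)² = 21.67
Round up: n = 22.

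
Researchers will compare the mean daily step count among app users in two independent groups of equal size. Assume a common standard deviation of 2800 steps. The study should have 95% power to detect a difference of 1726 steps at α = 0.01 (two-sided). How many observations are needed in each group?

For two equal groups, n per group = 2·((z_{α/2} + z_β)·σ/δ)².
z_{α/2} = 2.576; z_β = 1.645 (power 95%).
n = 2 × (4.221 × 2800 / 1726)² = 2 × 46.89 = 93.78
Round up: n = 94 per group.

94 per group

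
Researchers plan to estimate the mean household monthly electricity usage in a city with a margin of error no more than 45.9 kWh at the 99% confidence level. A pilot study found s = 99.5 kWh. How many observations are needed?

32

For a mean, the margin of error is E = z·σ/√n, so n = (zσ/E)².
At 99% confidence, z = 2.576.
n = (2.576 × 99.5 / 45.9)² = 31.18
Round up: n = 32.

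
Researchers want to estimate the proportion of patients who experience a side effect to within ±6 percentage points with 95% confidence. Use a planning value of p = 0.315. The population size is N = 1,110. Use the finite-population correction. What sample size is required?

191

For a proportion with margin E = 0.06 at 95% confidence, z = 1.960.
n = p̂(1−p̂)(z/E)² = 0.315 × 0.685 × (1.960/0.06)² = 230.26 — call this n₀.
Finite-population correction with N = 1,110: n = n₀ / (1 + (n₀−1)/N) = 230.26 / 1.207 = 190.77
Round up: n = 191.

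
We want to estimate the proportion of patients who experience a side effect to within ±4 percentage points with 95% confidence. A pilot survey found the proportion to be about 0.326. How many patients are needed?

n = 528

For a proportion with margin E = 0.04 at 95% confidence, z = 1.960.
n = p̂(1−p̂)(z/E)² = 0.326 × 0.674 × (1.960/0.04)² = 527.56
Round up: n = 528.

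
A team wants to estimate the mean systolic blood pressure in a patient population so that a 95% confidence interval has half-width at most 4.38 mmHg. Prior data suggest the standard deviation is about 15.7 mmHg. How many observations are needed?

For a mean, the margin of error is E = z·σ/√n, so n = (zσ/E)².
At 95% confidence, z = 1.960.
n = (1.960 × 15.7 / 4.38)² = 49.36
Round up: n = 50.

50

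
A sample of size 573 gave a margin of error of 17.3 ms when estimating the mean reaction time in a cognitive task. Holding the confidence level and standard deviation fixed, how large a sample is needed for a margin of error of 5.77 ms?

5152

Margin of error scales as 1/√n, so n₂ = n₁·(E₁/E₂)².
n₂ = 573 × (17.3/5.77)² = 573 × 8.99 = 5151.27
Round up: n₂ = 5152.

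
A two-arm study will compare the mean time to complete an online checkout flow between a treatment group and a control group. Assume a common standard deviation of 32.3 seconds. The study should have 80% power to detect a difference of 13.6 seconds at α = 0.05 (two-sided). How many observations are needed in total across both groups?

178 total

For two equal groups, n per group = 2·((z_{α/2} + z_β)·σ/δ)².
z_{α/2} = 1.960; z_β = 0.842 (power 80%).
n = 2 × (2.802 × 32.3 / 13.6)² = 2 × 44.29 = 88.58
Round up: n = 89 per group.
Total across both groups: 2 × 89 = 178.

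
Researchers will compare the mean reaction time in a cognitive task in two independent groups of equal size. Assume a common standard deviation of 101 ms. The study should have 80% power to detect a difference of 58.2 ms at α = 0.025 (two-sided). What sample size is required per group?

58 per group

For two equal groups, n per group = 2·((z_{α/2} + z_β)·σ/δ)².
z_{α/2} = 2.241; z_β = 0.842 (power 80%).
n = 2 × (3.083 × 101 / 58.2)² = 2 × 28.62 = 57.24
Round up: n = 58 per group.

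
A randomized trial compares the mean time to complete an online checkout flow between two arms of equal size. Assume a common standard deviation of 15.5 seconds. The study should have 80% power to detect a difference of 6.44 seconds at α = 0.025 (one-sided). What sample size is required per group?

91 per group

For two equal groups, n per group = 2·((z_α + z_β)·σ/δ)².
z_α = 1.960; z_β = 0.842 (power 80%).
n = 2 × (2.802 × 15.5 / 6.44)² = 2 × 45.48 = 90.96
Round up: n = 91 per group.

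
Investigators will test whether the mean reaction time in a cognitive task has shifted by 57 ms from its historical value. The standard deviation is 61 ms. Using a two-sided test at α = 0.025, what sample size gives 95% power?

For a one-sample z-test, n = ((z_{α/2} + z_β)·σ/δ)².
z_{α/2} = 2.241 (two-sided α = 0.025); z_β = 1.645 (power 95% → β = 0.05).
n = (3.886 × 61 / 57)² = 17.29
Round up: n = 18.

n = 18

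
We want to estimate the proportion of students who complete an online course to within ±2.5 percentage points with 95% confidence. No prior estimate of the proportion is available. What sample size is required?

For a proportion with margin E = 0.025 at 95% confidence, z = 1.960.
With no prior estimate, use p = 0.5, which maximizes p(1−p) at 0.25.
n = 0.25 × (z/E)² = 0.25 × (1.960/0.025)² = 1536.64
Round up: n = 1537.

1537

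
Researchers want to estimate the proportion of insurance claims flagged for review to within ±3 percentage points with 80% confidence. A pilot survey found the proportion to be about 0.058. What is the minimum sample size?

For a proportion with margin E = 0.03 at 80% confidence, z = 1.282.
n = p̂(1−p̂)(z/E)² = 0.058 × 0.942 × (1.282/0.03)² = 99.77
Round up: n = 100.

n = 100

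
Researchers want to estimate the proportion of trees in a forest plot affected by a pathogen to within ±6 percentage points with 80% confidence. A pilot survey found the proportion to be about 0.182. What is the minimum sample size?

68

For a proportion with margin E = 0.06 at 80% confidence, z = 1.282.
n = p̂(1−p̂)(z/E)² = 0.182 × 0.818 × (1.282/0.06)² = 67.97
Round up: n = 68.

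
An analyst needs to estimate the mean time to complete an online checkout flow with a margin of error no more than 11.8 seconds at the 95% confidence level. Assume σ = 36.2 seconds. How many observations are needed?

For a mean, the margin of error is E = z·σ/√n, so n = (zσ/E)².
At 95% confidence, z = 1.960.
n = (1.960 × 36.2 / 11.8)² = 36.15
Round up: n = 37.

n = 37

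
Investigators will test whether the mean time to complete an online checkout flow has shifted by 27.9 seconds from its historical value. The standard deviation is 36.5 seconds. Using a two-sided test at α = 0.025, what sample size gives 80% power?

n = 17

For a one-sample z-test, n = ((z_{α/2} + z_β)·σ/δ)².
z_{α/2} = 2.241 (two-sided α = 0.025); z_β = 0.842 (power 80% → β = 0.2).
n = (3.083 × 36.5 / 27.9)² = 16.27
Round up: n = 17.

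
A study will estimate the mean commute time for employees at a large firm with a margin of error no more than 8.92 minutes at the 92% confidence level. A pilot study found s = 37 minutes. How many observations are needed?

n = 53

For a mean, the margin of error is E = z·σ/√n, so n = (zσ/E)².
At 92% confidence, z = 1.751.
n = (1.751 × 37 / 8.92)² = 52.75
Round up: n = 53.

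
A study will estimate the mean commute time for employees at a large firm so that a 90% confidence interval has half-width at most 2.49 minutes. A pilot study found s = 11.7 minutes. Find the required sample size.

n = 60

For a mean, the margin of error is E = z·σ/√n, so n = (zσ/E)².
At 90% confidence, z = 1.645.
n = (1.645 × 11.7 / 2.49)² = 59.75
Round up: n = 60.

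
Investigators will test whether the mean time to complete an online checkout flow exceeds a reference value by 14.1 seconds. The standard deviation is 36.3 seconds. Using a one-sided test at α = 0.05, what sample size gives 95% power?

For a one-sample z-test, n = ((z_α + z_β)·σ/δ)².
z_α = 1.645 (one-sided α = 0.05); z_β = 1.645 (power 95% → β = 0.05).
n = (3.290 × 36.3 / 14.1)² = 71.74
Round up: n = 72.

72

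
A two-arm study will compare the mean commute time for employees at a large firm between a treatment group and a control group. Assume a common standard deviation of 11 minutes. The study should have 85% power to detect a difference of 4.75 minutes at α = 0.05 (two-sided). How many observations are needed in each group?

97 per group

For two equal groups, n per group = 2·((z_{α/2} + z_β)·σ/δ)².
z_{α/2} = 1.960; z_β = 1.036 (power 85%).
n = 2 × (2.996 × 11 / 4.75)² = 2 × 48.14 = 96.28
Round up: n = 97 per group.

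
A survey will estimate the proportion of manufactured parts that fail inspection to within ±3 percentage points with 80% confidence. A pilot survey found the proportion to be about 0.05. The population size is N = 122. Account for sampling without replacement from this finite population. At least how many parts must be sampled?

n = 51

For a proportion with margin E = 0.03 at 80% confidence, z = 1.282.
n = p̂(1−p̂)(z/E)² = 0.05 × 0.95 × (1.282/0.03)² = 86.74 — call this n₀.
Finite-population correction with N = 122: n = n₀ / (1 + (n₀−1)/N) = 86.74 / 1.703 = 50.93
Round up: n = 51.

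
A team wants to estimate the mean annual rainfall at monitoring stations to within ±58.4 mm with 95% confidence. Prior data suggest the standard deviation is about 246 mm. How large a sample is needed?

For a mean, the margin of error is E = z·σ/√n, so n = (zσ/E)².
At 95% confidence, z = 1.960.
n = (1.960 × 246 / 58.4)² = 68.16
Round up: n = 69.

69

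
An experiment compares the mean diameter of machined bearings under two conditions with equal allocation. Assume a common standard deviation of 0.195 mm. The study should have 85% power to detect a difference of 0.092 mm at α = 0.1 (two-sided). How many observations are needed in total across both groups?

For two equal groups, n per group = 2·((z_{α/2} + z_β)·σ/δ)².
z_{α/2} = 1.645; z_β = 1.036 (power 85%).
n = 2 × (2.681 × 0.195 / 0.092)² = 2 × 32.29 = 64.58
Round up: n = 65 per group.
Total across both groups: 2 × 65 = 130.

130 total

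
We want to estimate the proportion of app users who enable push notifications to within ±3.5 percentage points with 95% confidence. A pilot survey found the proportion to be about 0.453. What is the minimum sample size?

778

For a proportion with margin E = 0.035 at 95% confidence, z = 1.960.
n = p̂(1−p̂)(z/E)² = 0.453 × 0.547 × (1.960/0.035)² = 777.07
Round up: n = 778.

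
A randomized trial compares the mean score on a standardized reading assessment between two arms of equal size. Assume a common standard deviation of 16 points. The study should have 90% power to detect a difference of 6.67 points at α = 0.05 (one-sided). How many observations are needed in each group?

99 per group

For two equal groups, n per group = 2·((z_α + z_β)·σ/δ)².
z_α = 1.645; z_β = 1.282 (power 90%).
n = 2 × (2.927 × 16 / 6.67)² = 2 × 49.30 = 98.60
Round up: n = 99 per group.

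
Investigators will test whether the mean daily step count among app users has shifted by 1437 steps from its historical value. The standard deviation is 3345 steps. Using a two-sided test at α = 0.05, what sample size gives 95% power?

n = 71

For a one-sample z-test, n = ((z_{α/2} + z_β)·σ/δ)².
z_{α/2} = 1.960 (two-sided α = 0.05); z_β = 1.645 (power 95% → β = 0.05).
n = (3.605 × 3345 / 1437)² = 70.42
Round up: n = 71.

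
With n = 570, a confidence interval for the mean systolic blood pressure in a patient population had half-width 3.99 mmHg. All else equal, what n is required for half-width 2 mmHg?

Margin of error scales as 1/√n, so n₂ = n₁·(E₁/E₂)².
n₂ = 570 × (3.99/2)² = 570 × 3.98 = 2268.60
Round up: n₂ = 2269.

n = 2269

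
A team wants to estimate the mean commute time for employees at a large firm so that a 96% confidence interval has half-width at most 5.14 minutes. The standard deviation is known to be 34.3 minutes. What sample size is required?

188

For a mean, the margin of error is E = z·σ/√n, so n = (zσ/E)².
At 96% confidence, z = 2.054.
n = (2.054 × 34.3 / 5.14)² = 187.87
Round up: n = 188.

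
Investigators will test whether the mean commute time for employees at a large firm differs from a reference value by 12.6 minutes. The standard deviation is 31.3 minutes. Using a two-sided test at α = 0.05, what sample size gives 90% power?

For a one-sample z-test, n = ((z_{α/2} + z_β)·σ/δ)².
z_{α/2} = 1.960 (two-sided α = 0.05); z_β = 1.282 (power 90% → β = 0.1).
n = (3.242 × 31.3 / 12.6)² = 64.86
Round up: n = 65.

65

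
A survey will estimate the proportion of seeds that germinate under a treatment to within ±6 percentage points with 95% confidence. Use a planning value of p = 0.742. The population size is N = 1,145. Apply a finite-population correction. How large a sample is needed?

n = 174

For a proportion with margin E = 0.06 at 95% confidence, z = 1.960.
n = p̂(1−p̂)(z/E)² = 0.742 × 0.258 × (1.960/0.06)² = 204.28 — call this n₀.
Finite-population correction with N = 1,145: n = n₀ / (1 + (n₀−1)/N) = 204.28 / 1.178 = 173.41
Round up: n = 174.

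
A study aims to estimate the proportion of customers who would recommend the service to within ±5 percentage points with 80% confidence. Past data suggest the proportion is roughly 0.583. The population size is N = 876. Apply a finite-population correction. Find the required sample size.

n = 136

For a proportion with margin E = 0.05 at 80% confidence, z = 1.282.
n = p̂(1−p̂)(z/E)² = 0.583 × 0.417 × (1.282/0.05)² = 159.82 — call this n₀.
Finite-population correction with N = 876: n = n₀ / (1 + (n₀−1)/N) = 159.82 / 1.181 = 135.33
Round up: n = 136.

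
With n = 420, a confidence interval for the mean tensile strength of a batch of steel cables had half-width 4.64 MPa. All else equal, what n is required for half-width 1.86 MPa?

Margin of error scales as 1/√n, so n₂ = n₁·(E₁/E₂)².
n₂ = 420 × (4.64/1.86)² = 420 × 6.223 = 2613.66
Round up: n₂ = 2614.

2614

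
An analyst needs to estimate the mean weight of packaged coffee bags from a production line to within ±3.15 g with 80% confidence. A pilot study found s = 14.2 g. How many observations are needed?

For a mean, the margin of error is E = z·σ/√n, so n = (zσ/E)².
At 80% confidence, z = 1.282.
n = (1.282 × 14.2 / 3.15)² = 33.40
Round up: n = 34.

n = 34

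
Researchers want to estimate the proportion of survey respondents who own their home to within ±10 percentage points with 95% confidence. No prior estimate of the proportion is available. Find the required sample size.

For a proportion with margin E = 0.1 at 95% confidence, z = 1.960.
With no prior estimate, use p = 0.5, which maximizes p(1−p) at 0.25.
n = 0.25 × (z/E)² = 0.25 × (1.960/0.1)² = 96.04
Round up: n = 97.

n = 97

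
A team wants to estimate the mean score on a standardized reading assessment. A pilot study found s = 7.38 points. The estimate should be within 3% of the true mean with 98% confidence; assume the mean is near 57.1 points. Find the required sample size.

101

For a mean, the margin of error is E = z·σ/√n, so n = (zσ/E)².
At 98% confidence, z = 2.326.
E = 3% of 57.1 = 1.713 points.
n = (2.326 × 7.38 / 1.713)² = 100.42
Round up: n = 101.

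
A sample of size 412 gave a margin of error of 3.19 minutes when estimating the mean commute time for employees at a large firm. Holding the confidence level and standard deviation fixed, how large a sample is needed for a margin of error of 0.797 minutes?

Margin of error scales as 1/√n, so n₂ = n₁·(E₁/E₂)².
n₂ = 412 × (3.19/0.797)² = 412 × 16.02 = 6600.24
Round up: n₂ = 6601.

6601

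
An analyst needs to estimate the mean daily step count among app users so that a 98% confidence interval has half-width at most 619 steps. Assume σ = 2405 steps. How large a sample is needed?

For a mean, the margin of error is E = z·σ/√n, so n = (zσ/E)².
At 98% confidence, z = 2.326.
n = (2.326 × 2405 / 619)² = 81.67
Round up: n = 82.

82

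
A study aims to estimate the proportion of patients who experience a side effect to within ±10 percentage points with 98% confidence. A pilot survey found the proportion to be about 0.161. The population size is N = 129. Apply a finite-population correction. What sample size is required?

47

For a proportion with margin E = 0.1 at 98% confidence, z = 2.326.
n = p̂(1−p̂)(z/E)² = 0.161 × 0.839 × (2.326/0.1)² = 73.08 — call this n₀.
Finite-population correction with N = 129: n = n₀ / (1 + (n₀−1)/N) = 73.08 / 1.559 = 46.88
Round up: n = 47.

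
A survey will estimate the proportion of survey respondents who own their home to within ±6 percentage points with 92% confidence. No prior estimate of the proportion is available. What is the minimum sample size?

213

For a proportion with margin E = 0.06 at 92% confidence, z = 1.751.
With no prior estimate, use p = 0.5, which maximizes p(1−p) at 0.25.
n = 0.25 × (z/E)² = 0.25 × (1.751/0.06)² = 212.92
Round up: n = 213.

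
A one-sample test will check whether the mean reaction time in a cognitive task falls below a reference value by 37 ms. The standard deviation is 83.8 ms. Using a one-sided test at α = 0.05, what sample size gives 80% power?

For a one-sample z-test, n = ((z_α + z_β)·σ/δ)².
z_α = 1.645 (one-sided α = 0.05); z_β = 0.842 (power 80% → β = 0.2).
n = (2.487 × 83.8 / 37)² = 31.73
Round up: n = 32.

32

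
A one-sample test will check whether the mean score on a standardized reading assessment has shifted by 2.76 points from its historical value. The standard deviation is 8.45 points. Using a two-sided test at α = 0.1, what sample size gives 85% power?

68

For a one-sample z-test, n = ((z_{α/2} + z_β)·σ/δ)².
z_{α/2} = 1.645 (two-sided α = 0.1); z_β = 1.036 (power 85% → β = 0.15).
n = (2.681 × 8.45 / 2.76)² = 67.37
Round up: n = 68.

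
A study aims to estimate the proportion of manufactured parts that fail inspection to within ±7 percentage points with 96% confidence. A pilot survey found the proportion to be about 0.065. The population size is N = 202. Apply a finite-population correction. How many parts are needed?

n = 42

For a proportion with margin E = 0.07 at 96% confidence, z = 2.054.
n = p̂(1−p̂)(z/E)² = 0.065 × 0.935 × (2.054/0.07)² = 52.33 — call this n₀.
Finite-population correction with N = 202: n = n₀ / (1 + (n₀−1)/N) = 52.33 / 1.254 = 41.73
Round up: n = 42.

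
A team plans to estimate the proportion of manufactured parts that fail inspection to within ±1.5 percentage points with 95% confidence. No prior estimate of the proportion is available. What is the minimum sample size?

For a proportion with margin E = 0.015 at 95% confidence, z = 1.960.
With no prior estimate, use p = 0.5, which maximizes p(1−p) at 0.25.
n = 0.25 × (z/E)² = 0.25 × (1.960/0.015)² = 4268.44
Round up: n = 4269.

4269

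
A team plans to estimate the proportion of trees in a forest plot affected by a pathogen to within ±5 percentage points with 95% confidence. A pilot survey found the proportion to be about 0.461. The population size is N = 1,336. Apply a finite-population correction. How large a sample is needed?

For a proportion with margin E = 0.05 at 95% confidence, z = 1.960.
n = p̂(1−p̂)(z/E)² = 0.461 × 0.539 × (1.960/0.05)² = 381.82 — call this n₀.
Finite-population correction with N = 1,336: n = n₀ / (1 + (n₀−1)/N) = 381.82 / 1.285 = 297.14
Round up: n = 298.

298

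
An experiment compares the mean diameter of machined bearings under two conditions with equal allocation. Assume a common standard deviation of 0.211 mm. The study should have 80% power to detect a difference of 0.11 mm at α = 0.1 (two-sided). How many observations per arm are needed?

For two equal groups, n per group = 2·((z_{α/2} + z_β)·σ/δ)².
z_{α/2} = 1.645; z_β = 0.842 (power 80%).
n = 2 × (2.487 × 0.211 / 0.11)² = 2 × 22.76 = 45.52
Round up: n = 46 per group.

46 per group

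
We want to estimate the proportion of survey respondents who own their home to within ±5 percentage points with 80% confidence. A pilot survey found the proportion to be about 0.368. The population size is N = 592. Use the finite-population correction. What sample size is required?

For a proportion with margin E = 0.05 at 80% confidence, z = 1.282.
n = p̂(1−p̂)(z/E)² = 0.368 × 0.632 × (1.282/0.05)² = 152.90 — call this n₀.
Finite-population correction with N = 592: n = n₀ / (1 + (n₀−1)/N) = 152.90 / 1.257 = 121.64
Round up: n = 122.

122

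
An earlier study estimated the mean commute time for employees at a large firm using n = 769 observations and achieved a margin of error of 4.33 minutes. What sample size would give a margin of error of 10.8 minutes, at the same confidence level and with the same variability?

Margin of error scales as 1/√n, so n₂ = n₁·(E₁/E₂)².
n₂ = 769 × (4.33/10.8)² = 769 × 0.1607 = 123.58
Round up: n₂ = 124.

n = 124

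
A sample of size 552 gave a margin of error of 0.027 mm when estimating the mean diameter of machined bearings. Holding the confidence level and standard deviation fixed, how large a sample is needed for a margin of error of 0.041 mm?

Margin of error scales as 1/√n, so n₂ = n₁·(E₁/E₂)².
n₂ = 552 × (0.027/0.041)² = 552 × 0.4337 = 239.40
Round up: n₂ = 240.

240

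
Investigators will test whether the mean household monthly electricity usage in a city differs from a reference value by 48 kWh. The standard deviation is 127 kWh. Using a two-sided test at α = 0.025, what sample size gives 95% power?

n = 106

For a one-sample z-test, n = ((z_{α/2} + z_β)·σ/δ)².
z_{α/2} = 2.241 (two-sided α = 0.025); z_β = 1.645 (power 95% → β = 0.05).
n = (3.886 × 127 / 48)² = 105.71
Round up: n = 106.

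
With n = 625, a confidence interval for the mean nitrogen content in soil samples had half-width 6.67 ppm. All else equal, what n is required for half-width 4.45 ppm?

1405

Margin of error scales as 1/√n, so n₂ = n₁·(E₁/E₂)².
n₂ = 625 × (6.67/4.45)² = 625 × 2.247 = 1404.38
Round up: n₂ = 1405.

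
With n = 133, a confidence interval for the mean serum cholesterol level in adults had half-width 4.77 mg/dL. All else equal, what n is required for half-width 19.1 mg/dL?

9

Margin of error scales as 1/√n, so n₂ = n₁·(E₁/E₂)².
n₂ = 133 × (4.77/19.1)² = 133 × 0.06237 = 8.30
Round up: n₂ = 9.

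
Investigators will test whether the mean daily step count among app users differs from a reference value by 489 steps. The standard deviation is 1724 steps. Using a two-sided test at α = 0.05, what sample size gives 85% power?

112

For a one-sample z-test, n = ((z_{α/2} + z_β)·σ/δ)².
z_{α/2} = 1.960 (two-sided α = 0.05); z_β = 1.036 (power 85% → β = 0.15).
n = (2.996 × 1724 / 489)² = 111.57
Round up: n = 112.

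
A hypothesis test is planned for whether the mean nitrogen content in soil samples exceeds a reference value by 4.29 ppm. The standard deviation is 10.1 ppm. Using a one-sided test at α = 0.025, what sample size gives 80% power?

For a one-sample z-test, n = ((z_α + z_β)·σ/δ)².
z_α = 1.960 (one-sided α = 0.025); z_β = 0.842 (power 80% → β = 0.2).
n = (2.802 × 10.1 / 4.29)² = 43.52
Round up: n = 44.

44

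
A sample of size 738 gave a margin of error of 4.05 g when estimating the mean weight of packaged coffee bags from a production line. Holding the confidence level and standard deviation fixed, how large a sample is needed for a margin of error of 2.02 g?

2967

Margin of error scales as 1/√n, so n₂ = n₁·(E₁/E₂)².
n₂ = 738 × (4.05/2.02)² = 738 × 4.02 = 2966.76
Round up: n₂ = 2967.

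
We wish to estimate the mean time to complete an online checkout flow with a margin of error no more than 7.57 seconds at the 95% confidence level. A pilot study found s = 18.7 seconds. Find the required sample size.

For a mean, the margin of error is E = z·σ/√n, so n = (zσ/E)².
At 95% confidence, z = 1.960.
n = (1.960 × 18.7 / 7.57)² = 23.44
Round up: n = 24.

24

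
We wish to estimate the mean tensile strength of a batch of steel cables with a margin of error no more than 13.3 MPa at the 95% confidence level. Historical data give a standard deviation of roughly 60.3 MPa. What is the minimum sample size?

For a mean, the margin of error is E = z·σ/√n, so n = (zσ/E)².
At 95% confidence, z = 1.960.
n = (1.960 × 60.3 / 13.3)² = 78.97
Round up: n = 79.

79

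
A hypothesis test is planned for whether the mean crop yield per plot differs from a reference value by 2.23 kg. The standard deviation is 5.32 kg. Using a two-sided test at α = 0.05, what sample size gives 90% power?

For a one-sample z-test, n = ((z_{α/2} + z_β)·σ/δ)².
z_{α/2} = 1.960 (two-sided α = 0.05); z_β = 1.282 (power 90% → β = 0.1).
n = (3.242 × 5.32 / 2.23)² = 59.82
Round up: n = 60.

60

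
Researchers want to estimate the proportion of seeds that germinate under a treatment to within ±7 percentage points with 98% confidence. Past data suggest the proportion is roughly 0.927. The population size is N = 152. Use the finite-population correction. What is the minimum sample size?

51

For a proportion with margin E = 0.07 at 98% confidence, z = 2.326.
n = p̂(1−p̂)(z/E)² = 0.927 × 0.073 × (2.326/0.07)² = 74.72 — call this n₀.
Finite-population correction with N = 152: n = n₀ / (1 + (n₀−1)/N) = 74.72 / 1.485 = 50.32
Round up: n = 51.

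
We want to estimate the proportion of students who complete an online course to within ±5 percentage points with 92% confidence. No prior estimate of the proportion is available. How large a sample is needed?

For a proportion with margin E = 0.05 at 92% confidence, z = 1.751.
With no prior estimate, use p = 0.5, which maximizes p(1−p) at 0.25.
n = 0.25 × (z/E)² = 0.25 × (1.751/0.05)² = 306.60
Round up: n = 307.

307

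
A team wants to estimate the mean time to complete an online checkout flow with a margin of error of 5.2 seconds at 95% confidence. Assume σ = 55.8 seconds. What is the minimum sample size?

443

For a mean, the margin of error is E = z·σ/√n, so n = (zσ/E)².
At 95% confidence, z = 1.960.
n = (1.960 × 55.8 / 5.2)² = 442.36
Round up: n = 443.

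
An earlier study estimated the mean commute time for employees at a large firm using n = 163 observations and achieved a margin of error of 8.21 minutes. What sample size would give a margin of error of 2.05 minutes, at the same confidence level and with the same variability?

n = 2615

Margin of error scales as 1/√n, so n₂ = n₁·(E₁/E₂)².
n₂ = 163 × (8.21/2.05)² = 163 × 16.04 = 2614.52
Round up: n₂ = 2615.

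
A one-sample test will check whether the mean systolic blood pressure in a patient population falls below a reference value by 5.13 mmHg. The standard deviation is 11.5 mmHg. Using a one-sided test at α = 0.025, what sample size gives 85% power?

For a one-sample z-test, n = ((z_α + z_β)·σ/δ)².
z_α = 1.960 (one-sided α = 0.025); z_β = 1.036 (power 85% → β = 0.15).
n = (2.996 × 11.5 / 5.13)² = 45.11
Round up: n = 46.

46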